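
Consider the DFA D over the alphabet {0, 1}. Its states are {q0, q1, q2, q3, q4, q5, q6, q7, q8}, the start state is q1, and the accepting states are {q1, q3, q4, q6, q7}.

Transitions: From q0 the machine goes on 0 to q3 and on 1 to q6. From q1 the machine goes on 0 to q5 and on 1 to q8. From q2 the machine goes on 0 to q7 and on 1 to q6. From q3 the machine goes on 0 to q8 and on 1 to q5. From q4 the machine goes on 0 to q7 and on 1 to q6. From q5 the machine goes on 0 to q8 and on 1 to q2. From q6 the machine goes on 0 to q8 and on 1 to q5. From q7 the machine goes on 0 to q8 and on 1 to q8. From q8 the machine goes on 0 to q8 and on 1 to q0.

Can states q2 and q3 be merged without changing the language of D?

States {q4} cannot be reached from the start state, so discard them.
Initial partition by acceptance: {q1,q3,q6,q7} | {q0,q2,q5,q8}.
On input 0, block {q0,q2,q5,q8} splits into {q0,q2} and {q5,q8}.
The partition is now stable with 3 blocks: {q1,q3,q6,q7} | {q0,q2} | {q5,q8}.
q2 and q3 end up in different blocks, so they are distinguishable. For instance, the string 'ε' is accepted from only q3.

No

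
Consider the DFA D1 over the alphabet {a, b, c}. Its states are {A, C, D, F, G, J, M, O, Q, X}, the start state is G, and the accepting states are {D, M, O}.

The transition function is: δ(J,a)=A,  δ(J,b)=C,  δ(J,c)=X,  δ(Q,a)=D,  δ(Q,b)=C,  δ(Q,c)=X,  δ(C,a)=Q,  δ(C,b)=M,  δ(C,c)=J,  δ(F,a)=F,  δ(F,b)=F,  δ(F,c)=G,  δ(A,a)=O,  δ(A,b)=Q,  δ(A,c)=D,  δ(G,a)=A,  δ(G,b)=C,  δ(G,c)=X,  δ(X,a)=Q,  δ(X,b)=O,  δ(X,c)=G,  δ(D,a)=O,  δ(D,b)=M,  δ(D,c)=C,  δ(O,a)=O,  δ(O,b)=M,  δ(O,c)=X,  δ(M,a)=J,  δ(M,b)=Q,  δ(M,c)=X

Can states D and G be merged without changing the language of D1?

First remove the unreachable states {F}; 9 states remain.
P0 = {D,M,O} | {A,C,G,J,Q,X}.
Split {D,M,O} by δ(·,a) → {D,O} and {M}.
Split {A,C,G,J,Q,X} by δ(·,a) → {C,G,J,X} and {A,Q}.
On input b, block {C,G,J,X} splits into {G,J} and {C} and {X}.
Refine {D,O} on symbol c: members go to different blocks, giving {D} and {O}.
On input a, block {A,Q} splits into {A} and {Q}.
Stable partition: {D} | {G,J} | {M} | {A} | {C} | {X} | {O} | {Q} — 8 equivalence classes.
D and G end up in different blocks, so they are distinguishable. For instance, the string 'ε' is accepted from only D.

No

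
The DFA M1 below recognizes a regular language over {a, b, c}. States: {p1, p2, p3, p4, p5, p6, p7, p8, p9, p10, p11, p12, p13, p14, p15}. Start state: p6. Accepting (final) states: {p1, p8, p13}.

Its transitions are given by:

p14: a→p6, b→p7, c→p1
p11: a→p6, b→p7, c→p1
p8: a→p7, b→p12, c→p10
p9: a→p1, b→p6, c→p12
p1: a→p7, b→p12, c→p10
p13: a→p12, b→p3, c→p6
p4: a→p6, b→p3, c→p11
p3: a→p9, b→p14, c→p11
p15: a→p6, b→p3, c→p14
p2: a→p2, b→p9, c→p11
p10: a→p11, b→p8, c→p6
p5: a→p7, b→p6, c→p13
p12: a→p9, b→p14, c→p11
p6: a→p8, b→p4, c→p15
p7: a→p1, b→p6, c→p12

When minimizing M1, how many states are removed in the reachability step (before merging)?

Starting at p6 and following transitions, the reachable set is {p1, p3, p4, p6, p7, p8, p9, p10, p11, p12, p14, p15}. That leaves p2, p5, p13 unreachable — 3 in total.

3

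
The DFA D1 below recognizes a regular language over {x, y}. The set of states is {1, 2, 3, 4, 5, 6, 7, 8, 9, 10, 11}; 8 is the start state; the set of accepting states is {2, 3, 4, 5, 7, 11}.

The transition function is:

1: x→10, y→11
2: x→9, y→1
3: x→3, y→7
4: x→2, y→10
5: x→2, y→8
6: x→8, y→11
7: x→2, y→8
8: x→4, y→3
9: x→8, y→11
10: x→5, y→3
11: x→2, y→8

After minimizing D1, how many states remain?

Reachable states from the start: {1,2,3,4,5,7,8,9,10,11}. Unreachable: {6} — drop them.
Start with accepting vs non-accepting: {2,3,4,5,7,11} | {1,8,9,10}.
On input x, block {2,3,4,5,7,11} splits into {3,4,5,7,11} and {2}.
Split {3,4,5,7,11} by δ(·,x) → {4,5,7,11} and {3}.
On input x, block {1,8,9,10} splits into {1,9} and {8,10}.
Stable partition: {4,5,7,11} | {1,9} | {2} | {3} | {8,10} — 5 equivalence classes.

5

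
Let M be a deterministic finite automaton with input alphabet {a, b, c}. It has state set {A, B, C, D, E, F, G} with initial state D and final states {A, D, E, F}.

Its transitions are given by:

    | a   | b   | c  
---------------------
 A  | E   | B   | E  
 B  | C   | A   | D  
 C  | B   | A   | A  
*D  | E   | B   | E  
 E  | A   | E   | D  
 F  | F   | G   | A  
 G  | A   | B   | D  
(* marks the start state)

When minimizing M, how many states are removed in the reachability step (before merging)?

2

BFS from D reaches {A, B, C, D, E}; the 2 state(s) F, G are never visited.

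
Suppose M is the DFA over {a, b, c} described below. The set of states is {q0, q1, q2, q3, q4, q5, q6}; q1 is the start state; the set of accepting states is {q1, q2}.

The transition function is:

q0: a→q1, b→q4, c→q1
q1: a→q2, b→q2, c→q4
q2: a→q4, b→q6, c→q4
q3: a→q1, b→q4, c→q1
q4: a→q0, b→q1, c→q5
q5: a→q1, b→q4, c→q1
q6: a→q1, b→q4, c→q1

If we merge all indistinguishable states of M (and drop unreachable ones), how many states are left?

4

States {q3} cannot be reached from the start state, so discard them.
Start with accepting vs non-accepting: {q1,q2} | {q0,q4,q5,q6}.
On input a, block {q1,q2} splits into {q1} and {q2}.
Split {q0,q4,q5,q6} by δ(·,a) → {q0,q5,q6} and {q4}.
The partition is now stable with 4 blocks: {q1} | {q0,q5,q6} | {q2} | {q4}.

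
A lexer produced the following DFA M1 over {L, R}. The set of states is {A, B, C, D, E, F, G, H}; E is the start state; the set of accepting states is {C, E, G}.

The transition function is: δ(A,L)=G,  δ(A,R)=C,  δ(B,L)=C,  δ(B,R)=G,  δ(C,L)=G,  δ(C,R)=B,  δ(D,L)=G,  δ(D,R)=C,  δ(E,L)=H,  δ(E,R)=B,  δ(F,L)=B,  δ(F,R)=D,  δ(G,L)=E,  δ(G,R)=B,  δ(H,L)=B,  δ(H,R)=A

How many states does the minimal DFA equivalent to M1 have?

6

States {D,F} cannot be reached from the start state, so discard them.
P0 = {C,E,G} | {A,B,H}.
On input L, block {C,E,G} splits into {C,G} and {E}.
Split {C,G} by δ(·,L) → {C} and {G}.
On input L, block {A,B,H} splits into {A} and {B} and {H}.
The partition is now stable with 6 blocks: {C} | {A} | {E} | {G} | {B} | {H}.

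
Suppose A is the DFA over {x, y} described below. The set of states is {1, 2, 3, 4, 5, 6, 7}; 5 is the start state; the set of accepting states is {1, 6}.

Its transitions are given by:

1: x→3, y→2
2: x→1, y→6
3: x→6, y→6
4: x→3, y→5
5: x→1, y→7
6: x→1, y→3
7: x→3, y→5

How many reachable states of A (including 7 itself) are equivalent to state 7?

1

First remove the unreachable states {4}; 6 states remain.
Initial partition by acceptance: {1,6} | {2,3,5,7}.
Split {1,6} by δ(·,x) → {1} and {6}.
Refine {2,3,5,7} on symbol x: members go to different blocks, giving {2,5} and {3} and {7}.
Refine {2,5} on symbol y: members go to different blocks, giving {2} and {5}.
The partition is now stable with 6 blocks: {1} | {2} | {6} | {3} | {7} | {5}.
State 7 belongs to the block {7}, which has 1 states.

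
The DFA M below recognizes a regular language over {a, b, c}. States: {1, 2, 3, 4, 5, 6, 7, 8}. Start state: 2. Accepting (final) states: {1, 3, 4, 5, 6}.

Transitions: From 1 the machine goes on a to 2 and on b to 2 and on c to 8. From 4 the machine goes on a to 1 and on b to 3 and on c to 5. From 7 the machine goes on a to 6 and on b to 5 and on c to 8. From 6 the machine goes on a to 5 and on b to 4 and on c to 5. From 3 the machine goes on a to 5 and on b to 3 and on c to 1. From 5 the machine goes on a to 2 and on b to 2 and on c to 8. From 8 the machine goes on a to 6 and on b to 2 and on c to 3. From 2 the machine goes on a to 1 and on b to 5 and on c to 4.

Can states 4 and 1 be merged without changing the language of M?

First remove the unreachable states {7}; 7 states remain.
P0 = {1,3,4,5,6} | {2,8}.
Split {1,3,4,5,6} by δ(·,a) → {3,4,6} and {1,5}.
Split {2,8} by δ(·,a) → {2} and {8}.
Stable partition: {3,4,6} | {2} | {1,5} | {8} — 4 equivalence classes.
4 and 1 end up in different blocks, so they are distinguishable. For instance, the string 'a' is accepted from only 4.

No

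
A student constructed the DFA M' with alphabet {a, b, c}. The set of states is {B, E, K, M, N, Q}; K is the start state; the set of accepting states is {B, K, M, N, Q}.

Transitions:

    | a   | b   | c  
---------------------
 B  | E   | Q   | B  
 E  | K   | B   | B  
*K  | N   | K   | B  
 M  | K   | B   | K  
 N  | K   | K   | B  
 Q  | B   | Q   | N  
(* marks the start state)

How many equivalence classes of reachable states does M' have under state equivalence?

4

Reachable states from the start: {B,E,K,N,Q}. Unreachable: {M} — drop them.
P0 = {B,K,N,Q} | {E}.
Refine {B,K,N,Q} on symbol a: members go to different blocks, giving {K,N,Q} and {B}.
Split {K,N,Q} by δ(·,a) → {K,N} and {Q}.
Stable partition: {K,N} | {E} | {B} | {Q} — 4 equivalence classes.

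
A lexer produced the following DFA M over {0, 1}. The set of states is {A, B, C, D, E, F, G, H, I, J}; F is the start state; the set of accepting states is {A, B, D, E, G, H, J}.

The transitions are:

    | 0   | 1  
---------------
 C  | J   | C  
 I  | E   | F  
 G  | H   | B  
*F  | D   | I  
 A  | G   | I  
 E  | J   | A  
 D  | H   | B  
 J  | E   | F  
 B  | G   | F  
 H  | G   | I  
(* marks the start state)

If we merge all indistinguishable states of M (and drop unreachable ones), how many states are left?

First remove the unreachable states {C}; 9 states remain.
Initial partition by acceptance: {A,B,D,E,G,H,J} | {F,I}.
Refine {A,B,D,E,G,H,J} on symbol 1: members go to different blocks, giving {A,B,H,J} and {D,E,G}.
Stable partition: {A,B,H,J} | {F,I} | {D,E,G} — 3 equivalence classes.

3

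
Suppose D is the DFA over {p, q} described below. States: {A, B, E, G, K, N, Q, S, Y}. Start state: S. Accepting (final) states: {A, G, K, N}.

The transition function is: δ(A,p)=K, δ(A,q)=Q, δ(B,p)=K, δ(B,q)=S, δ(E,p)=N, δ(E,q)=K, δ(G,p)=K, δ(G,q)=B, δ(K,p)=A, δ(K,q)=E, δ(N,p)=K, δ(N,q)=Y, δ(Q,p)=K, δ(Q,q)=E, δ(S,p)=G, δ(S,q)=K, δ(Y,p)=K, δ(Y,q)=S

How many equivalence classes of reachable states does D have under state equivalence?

All states are reachable from the start state.
P0 = {A,G,K,N} | {B,E,Q,S,Y}.
On input q, block {B,E,Q,S,Y} splits into {B,Q,Y} and {E,S}.
Split {A,G,K,N} by δ(·,q) → {A,G,N} and {K}.
Stable partition: {A,G,N} | {B,Q,Y} | {E,S} | {K} — 4 equivalence classes.

4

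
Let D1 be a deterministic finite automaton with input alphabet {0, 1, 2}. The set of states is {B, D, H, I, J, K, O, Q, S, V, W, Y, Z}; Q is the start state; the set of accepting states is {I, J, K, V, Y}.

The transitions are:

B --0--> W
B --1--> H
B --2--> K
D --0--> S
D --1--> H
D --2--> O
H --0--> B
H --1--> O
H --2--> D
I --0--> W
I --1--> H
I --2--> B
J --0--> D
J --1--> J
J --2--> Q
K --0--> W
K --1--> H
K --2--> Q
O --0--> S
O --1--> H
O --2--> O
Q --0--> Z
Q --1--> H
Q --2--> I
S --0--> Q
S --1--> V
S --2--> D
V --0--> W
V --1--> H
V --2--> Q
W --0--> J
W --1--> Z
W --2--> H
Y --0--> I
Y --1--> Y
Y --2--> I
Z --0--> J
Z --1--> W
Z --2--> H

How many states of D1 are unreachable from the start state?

BFS from Q reaches {B, D, H, I, J, K, O, Q, S, V, W, Z}; the 1 state(s) Y are never visited.

1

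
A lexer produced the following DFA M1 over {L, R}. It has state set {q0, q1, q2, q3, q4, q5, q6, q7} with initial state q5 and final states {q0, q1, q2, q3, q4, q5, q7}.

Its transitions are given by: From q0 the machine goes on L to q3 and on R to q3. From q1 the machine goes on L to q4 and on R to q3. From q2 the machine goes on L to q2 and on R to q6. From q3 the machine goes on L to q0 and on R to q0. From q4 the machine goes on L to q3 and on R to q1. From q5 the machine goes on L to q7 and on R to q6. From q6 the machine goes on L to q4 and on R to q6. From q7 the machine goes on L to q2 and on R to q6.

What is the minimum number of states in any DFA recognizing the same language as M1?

All states are reachable from the start state.
P0 = {q0,q1,q2,q3,q4,q5,q7} | {q6}.
Refine {q0,q1,q2,q3,q4,q5,q7} on symbol R: members go to different blocks, giving {q0,q1,q3,q4} and {q2,q5,q7}.
The partition is now stable with 3 blocks: {q0,q1,q3,q4} | {q6} | {q2,q5,q7}.

3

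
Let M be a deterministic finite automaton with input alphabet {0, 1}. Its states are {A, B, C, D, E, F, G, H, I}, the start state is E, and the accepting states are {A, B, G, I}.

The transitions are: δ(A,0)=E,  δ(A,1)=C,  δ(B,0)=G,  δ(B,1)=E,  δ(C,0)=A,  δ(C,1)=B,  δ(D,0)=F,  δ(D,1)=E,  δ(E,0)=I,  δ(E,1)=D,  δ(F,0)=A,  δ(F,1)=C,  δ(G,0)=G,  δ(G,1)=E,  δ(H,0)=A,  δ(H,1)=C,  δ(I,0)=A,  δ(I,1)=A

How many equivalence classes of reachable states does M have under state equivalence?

7

Reachable states from the start: {A,B,C,D,E,F,G,I}. Unreachable: {H} — drop them.
Start with accepting vs non-accepting: {A,B,G,I} | {C,D,E,F}.
Refine {A,B,G,I} on symbol 0: members go to different blocks, giving {B,G,I} and {A}.
Split {B,G,I} by δ(·,0) → {B,G} and {I}.
Refine {C,D,E,F} on symbol 0: members go to different blocks, giving {C,F} and {D} and {E}.
Refine {C,F} on symbol 1: members go to different blocks, giving {C} and {F}.
Stable partition: {B,G} | {C} | {A} | {I} | {D} | {E} | {F} — 7 equivalence classes.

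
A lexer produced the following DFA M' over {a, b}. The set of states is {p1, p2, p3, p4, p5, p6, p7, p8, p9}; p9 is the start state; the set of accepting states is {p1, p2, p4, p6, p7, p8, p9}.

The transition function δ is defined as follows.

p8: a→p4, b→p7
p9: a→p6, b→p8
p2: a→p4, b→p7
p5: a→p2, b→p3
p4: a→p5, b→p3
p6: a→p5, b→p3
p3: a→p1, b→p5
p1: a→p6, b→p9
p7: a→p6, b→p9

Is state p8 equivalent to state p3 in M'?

Every state is reachable, so we keep all 9.
Initial partition by acceptance: {p1,p2,p4,p6,p7,p8,p9} | {p3,p5}.
On input a, block {p1,p2,p4,p6,p7,p8,p9} splits into {p1,p2,p7,p8,p9} and {p4,p6}.
Stable partition: {p1,p2,p7,p8,p9} | {p3,p5} | {p4,p6} — 3 equivalence classes.
p8 and p3 end up in different blocks, so they are distinguishable. For instance, the string 'ε' is accepted from only p8.

No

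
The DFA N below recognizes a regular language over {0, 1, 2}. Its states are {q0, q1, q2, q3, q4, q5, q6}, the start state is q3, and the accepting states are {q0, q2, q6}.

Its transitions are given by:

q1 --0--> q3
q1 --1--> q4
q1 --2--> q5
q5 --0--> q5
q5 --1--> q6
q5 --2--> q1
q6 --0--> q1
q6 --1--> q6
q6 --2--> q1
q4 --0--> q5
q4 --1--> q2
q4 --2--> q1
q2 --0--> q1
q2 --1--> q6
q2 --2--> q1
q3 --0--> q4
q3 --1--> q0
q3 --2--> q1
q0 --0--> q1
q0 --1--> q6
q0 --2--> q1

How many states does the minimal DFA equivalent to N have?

3

P0 = {q0,q2,q6} | {q1,q3,q4,q5}.
Refine {q1,q3,q4,q5} on symbol 1: members go to different blocks, giving {q3,q4,q5} and {q1}.
The partition is now stable with 3 blocks: {q0,q2,q6} | {q3,q4,q5} | {q1}.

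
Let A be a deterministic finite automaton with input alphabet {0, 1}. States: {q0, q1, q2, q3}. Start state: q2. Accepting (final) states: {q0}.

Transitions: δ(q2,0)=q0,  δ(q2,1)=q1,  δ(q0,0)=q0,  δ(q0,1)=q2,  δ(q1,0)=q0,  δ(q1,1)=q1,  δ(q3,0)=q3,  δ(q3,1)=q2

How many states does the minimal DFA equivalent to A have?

2

First remove the unreachable states {q3}; 3 states remain.
P0 = {q0} | {q1,q2}.
The partition is now stable with 2 blocks: {q0} | {q1,q2}.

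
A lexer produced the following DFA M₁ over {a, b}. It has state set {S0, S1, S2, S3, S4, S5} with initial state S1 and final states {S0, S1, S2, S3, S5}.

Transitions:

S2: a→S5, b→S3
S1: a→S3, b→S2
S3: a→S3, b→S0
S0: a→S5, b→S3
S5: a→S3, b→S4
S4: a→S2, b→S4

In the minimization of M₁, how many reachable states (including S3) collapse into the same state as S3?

2

All states are reachable from the start state.
Initial partition by acceptance: {S0,S1,S2,S3,S5} | {S4}.
Split {S0,S1,S2,S3,S5} by δ(·,b) → {S0,S1,S2,S3} and {S5}.
Split {S0,S1,S2,S3} by δ(·,a) → {S0,S2} and {S1,S3}.
No further refinement is possible. Final partition (4 blocks): {S0,S2} | {S4} | {S5} | {S1,S3}.
The equivalence class containing S3 is {S1,S3}, of size 2.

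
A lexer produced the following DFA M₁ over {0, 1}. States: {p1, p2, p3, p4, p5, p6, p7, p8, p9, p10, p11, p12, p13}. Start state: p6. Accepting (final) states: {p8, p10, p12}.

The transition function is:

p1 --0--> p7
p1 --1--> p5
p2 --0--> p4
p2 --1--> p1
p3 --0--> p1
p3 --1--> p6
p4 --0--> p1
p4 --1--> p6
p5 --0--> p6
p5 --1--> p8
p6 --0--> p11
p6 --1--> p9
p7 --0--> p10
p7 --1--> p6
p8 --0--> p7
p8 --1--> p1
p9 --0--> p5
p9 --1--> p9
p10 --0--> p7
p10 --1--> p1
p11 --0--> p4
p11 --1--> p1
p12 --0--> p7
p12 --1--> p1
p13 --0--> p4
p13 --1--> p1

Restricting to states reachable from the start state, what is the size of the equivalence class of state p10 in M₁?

Reachable states from the start: {p1,p4,p5,p6,p7,p8,p9,p10,p11}. Unreachable: {p2,p3,p12,p13} — drop them.
Start with accepting vs non-accepting: {p8,p10} | {p1,p4,p5,p6,p7,p9,p11}.
Split {p1,p4,p5,p6,p7,p9,p11} by δ(·,0) → {p1,p4,p5,p6,p9,p11} and {p7}.
On input 0, block {p1,p4,p5,p6,p9,p11} splits into {p4,p5,p6,p9,p11} and {p1}.
On input 0, block {p4,p5,p6,p9,p11} splits into {p5,p6,p9,p11} and {p4}.
On input 0, block {p5,p6,p9,p11} splits into {p5,p6,p9} and {p11}.
Split {p5,p6,p9} by δ(·,0) → {p5,p9} and {p6}.
On input 0, block {p5,p9} splits into {p5} and {p9}.
No further refinement is possible. Final partition (8 blocks): {p8,p10} | {p5} | {p7} | {p1} | {p4} | {p11} | {p6} | {p9}.
State p10 belongs to the block {p8,p10}, which has 2 states.

2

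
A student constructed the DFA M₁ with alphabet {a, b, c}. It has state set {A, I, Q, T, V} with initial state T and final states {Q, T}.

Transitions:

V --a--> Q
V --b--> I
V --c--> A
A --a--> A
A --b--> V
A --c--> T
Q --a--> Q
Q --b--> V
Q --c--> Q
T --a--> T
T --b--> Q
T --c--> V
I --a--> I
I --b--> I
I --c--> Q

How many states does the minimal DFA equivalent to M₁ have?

5

P0 = {Q,T} | {A,I,V}.
Refine {Q,T} on symbol b: members go to different blocks, giving {T} and {Q}.
Split {A,I,V} by δ(·,a) → {A,I} and {V}.
Split {A,I} by δ(·,b) → {A} and {I}.
No further refinement is possible. Final partition (5 blocks): {T} | {A} | {Q} | {V} | {I}.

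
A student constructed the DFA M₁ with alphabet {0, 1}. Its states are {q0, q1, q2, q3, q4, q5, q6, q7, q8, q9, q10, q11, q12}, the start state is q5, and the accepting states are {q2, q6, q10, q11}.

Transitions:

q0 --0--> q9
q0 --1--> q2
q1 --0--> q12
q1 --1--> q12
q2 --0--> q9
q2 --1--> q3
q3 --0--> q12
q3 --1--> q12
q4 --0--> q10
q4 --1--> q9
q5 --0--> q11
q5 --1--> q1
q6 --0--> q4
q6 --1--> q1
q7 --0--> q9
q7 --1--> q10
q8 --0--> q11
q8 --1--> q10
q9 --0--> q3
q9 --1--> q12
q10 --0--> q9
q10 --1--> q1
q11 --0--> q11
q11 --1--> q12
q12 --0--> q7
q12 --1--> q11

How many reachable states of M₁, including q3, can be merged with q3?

2

States {q0,q2,q4,q6,q8} cannot be reached from the start state, so discard them.
Start with accepting vs non-accepting: {q10,q11} | {q1,q3,q5,q7,q9,q12}.
On input 0, block {q10,q11} splits into {q10} and {q11}.
Split {q1,q3,q5,q7,q9,q12} by δ(·,0) → {q1,q3,q7,q9,q12} and {q5}.
Refine {q1,q3,q7,q9,q12} on symbol 1: members go to different blocks, giving {q1,q3,q9} and {q7} and {q12}.
Refine {q1,q3,q9} on symbol 0: members go to different blocks, giving {q1,q3} and {q9}.
Stable partition: {q10} | {q1,q3} | {q11} | {q5} | {q7} | {q12} | {q9} — 7 equivalence classes.
State q3 belongs to the block {q1,q3}, which has 2 states.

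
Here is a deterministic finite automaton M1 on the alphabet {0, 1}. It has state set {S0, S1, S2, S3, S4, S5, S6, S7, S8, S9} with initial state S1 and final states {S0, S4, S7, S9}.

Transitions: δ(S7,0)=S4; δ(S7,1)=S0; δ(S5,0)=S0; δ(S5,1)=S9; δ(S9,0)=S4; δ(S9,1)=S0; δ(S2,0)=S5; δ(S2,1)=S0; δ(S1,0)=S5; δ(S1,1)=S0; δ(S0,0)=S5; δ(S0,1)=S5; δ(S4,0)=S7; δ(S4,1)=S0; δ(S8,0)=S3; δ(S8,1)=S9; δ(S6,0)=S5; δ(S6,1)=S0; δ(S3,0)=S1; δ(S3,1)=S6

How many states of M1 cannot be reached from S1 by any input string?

4

No path from S1 leads to S2, S3, S6, S8; the other 6 states are all reachable.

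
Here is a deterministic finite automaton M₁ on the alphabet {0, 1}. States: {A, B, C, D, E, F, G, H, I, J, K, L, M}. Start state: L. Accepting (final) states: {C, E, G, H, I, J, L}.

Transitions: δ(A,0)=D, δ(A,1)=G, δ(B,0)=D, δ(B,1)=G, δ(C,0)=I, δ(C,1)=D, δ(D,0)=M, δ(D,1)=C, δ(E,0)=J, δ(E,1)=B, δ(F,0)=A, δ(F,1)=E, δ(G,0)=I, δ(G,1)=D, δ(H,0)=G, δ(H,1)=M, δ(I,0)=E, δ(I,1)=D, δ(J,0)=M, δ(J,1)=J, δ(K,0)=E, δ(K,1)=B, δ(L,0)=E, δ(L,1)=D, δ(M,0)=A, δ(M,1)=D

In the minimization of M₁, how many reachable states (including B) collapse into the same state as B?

Reachable states from the start: {A,B,C,D,E,G,I,J,L,M}. Unreachable: {F,H,K} — drop them.
Start with accepting vs non-accepting: {C,E,G,I,J,L} | {A,B,D,M}.
Refine {C,E,G,I,J,L} on symbol 0: members go to different blocks, giving {C,E,G,I,L} and {J}.
On input 0, block {C,E,G,I,L} splits into {C,G,I,L} and {E}.
Split {C,G,I,L} by δ(·,0) → {C,G} and {I,L}.
Split {A,B,D,M} by δ(·,1) → {A,B,D} and {M}.
Refine {A,B,D} on symbol 0: members go to different blocks, giving {A,B} and {D}.
Stable partition: {C,G} | {A,B} | {J} | {E} | {I,L} | {M} | {D} — 7 equivalence classes.
The equivalence class containing B is {A,B}, of size 2.

2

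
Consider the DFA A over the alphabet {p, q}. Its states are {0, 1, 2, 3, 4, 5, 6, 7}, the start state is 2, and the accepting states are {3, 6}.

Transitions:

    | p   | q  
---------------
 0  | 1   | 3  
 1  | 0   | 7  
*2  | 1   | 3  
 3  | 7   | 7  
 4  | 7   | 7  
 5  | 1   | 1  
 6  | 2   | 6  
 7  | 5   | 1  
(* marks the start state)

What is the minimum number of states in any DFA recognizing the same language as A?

5

States {4,6} cannot be reached from the start state, so discard them.
Initial partition by acceptance: {3} | {0,1,2,5,7}.
Split {0,1,2,5,7} by δ(·,q) → {1,5,7} and {0,2}.
Split {1,5,7} by δ(·,p) → {5,7} and {1}.
Split {5,7} by δ(·,p) → {5} and {7}.
The partition is now stable with 5 blocks: {3} | {5} | {0,2} | {1} | {7}.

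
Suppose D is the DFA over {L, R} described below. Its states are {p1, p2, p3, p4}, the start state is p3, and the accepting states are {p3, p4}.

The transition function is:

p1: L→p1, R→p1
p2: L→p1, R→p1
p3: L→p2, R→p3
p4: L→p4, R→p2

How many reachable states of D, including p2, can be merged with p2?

2

Reachable states from the start: {p1,p2,p3}. Unreachable: {p4} — drop them.
P0 = {p3} | {p1,p2}.
No further refinement is possible. Final partition (2 blocks): {p3} | {p1,p2}.
The equivalence class containing p2 is {p1,p2}, of size 2.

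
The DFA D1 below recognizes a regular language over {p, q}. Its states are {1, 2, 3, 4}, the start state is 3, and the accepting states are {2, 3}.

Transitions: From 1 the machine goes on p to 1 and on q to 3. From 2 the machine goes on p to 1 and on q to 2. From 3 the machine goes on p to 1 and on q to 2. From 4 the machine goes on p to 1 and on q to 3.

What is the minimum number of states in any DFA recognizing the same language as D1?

First remove the unreachable states {4}; 3 states remain.
P0 = {2,3} | {1}.
The partition is now stable with 2 blocks: {2,3} | {1}.

2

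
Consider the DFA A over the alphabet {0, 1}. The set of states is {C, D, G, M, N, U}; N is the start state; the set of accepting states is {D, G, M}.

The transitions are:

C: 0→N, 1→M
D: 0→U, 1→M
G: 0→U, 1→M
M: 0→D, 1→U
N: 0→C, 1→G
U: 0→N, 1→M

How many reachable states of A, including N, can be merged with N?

Every state is reachable, so we keep all 6.
Initial partition by acceptance: {D,G,M} | {C,N,U}.
On input 0, block {D,G,M} splits into {D,G} and {M}.
Split {C,N,U} by δ(·,1) → {C,U} and {N}.
The partition is now stable with 4 blocks: {D,G} | {C,U} | {M} | {N}.
The equivalence class containing N is {N}, of size 1.

1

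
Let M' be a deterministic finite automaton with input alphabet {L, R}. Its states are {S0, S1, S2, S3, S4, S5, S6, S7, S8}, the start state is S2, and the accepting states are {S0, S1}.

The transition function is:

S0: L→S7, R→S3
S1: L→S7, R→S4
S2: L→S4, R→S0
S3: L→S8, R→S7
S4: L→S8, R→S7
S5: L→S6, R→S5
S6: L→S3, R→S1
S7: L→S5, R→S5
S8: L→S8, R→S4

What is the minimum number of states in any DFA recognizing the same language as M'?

Start with accepting vs non-accepting: {S0,S1} | {S2,S3,S4,S5,S6,S7,S8}.
On input R, block {S2,S3,S4,S5,S6,S7,S8} splits into {S3,S4,S5,S7,S8} and {S2,S6}.
Refine {S3,S4,S5,S7,S8} on symbol L: members go to different blocks, giving {S3,S4,S7,S8} and {S5}.
On input L, block {S3,S4,S7,S8} splits into {S3,S4,S8} and {S7}.
On input R, block {S3,S4,S8} splits into {S3,S4} and {S8}.
No further refinement is possible. Final partition (6 blocks): {S0,S1} | {S3,S4} | {S2,S6} | {S5} | {S7} | {S8}.

6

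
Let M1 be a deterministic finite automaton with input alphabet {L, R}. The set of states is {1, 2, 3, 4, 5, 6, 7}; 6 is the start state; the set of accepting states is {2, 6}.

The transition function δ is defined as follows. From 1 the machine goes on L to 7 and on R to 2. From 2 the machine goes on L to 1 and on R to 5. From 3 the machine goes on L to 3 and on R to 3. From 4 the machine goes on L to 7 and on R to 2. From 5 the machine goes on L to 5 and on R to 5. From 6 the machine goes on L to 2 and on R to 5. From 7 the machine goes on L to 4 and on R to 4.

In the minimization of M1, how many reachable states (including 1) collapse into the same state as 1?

2

First remove the unreachable states {3}; 6 states remain.
Start with accepting vs non-accepting: {2,6} | {1,4,5,7}.
On input L, block {2,6} splits into {2} and {6}.
Split {1,4,5,7} by δ(·,R) → {1,4} and {5,7}.
On input L, block {5,7} splits into {5} and {7}.
Stable partition: {2} | {1,4} | {6} | {5} | {7} — 5 equivalence classes.
The equivalence class containing 1 is {1,4}, of size 2.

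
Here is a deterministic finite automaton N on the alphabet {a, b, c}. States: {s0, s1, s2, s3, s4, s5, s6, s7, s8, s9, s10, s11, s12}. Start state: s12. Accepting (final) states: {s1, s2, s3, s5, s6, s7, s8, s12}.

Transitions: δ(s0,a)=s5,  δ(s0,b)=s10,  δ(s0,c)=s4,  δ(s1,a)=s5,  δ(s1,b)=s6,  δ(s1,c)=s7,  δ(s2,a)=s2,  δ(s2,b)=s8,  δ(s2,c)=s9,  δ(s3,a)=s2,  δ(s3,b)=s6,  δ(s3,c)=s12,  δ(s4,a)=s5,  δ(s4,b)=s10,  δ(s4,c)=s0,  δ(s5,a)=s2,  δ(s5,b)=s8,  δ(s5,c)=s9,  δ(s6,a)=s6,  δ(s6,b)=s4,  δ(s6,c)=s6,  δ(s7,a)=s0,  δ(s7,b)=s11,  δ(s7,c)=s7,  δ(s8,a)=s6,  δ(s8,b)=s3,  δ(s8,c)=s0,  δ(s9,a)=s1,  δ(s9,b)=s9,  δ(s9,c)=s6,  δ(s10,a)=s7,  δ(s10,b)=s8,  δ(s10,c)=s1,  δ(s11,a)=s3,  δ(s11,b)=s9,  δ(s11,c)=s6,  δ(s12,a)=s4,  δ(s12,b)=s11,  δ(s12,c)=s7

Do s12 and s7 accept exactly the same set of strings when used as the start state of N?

Yes

Every state is reachable, so we keep all 13.
Start with accepting vs non-accepting: {s1,s2,s3,s5,s6,s7,s8,s12} | {s0,s4,s9,s10,s11}.
Split {s1,s2,s3,s5,s6,s7,s8,s12} by δ(·,a) → {s1,s2,s3,s5,s6,s8} and {s7,s12}.
Split {s1,s2,s3,s5,s6,s8} by δ(·,b) → {s1,s2,s3,s5,s8} and {s6}.
Split {s1,s2,s3,s5,s8} by δ(·,a) → {s1,s2,s3,s5} and {s8}.
Split {s1,s2,s3,s5} by δ(·,b) → {s1,s3} and {s2,s5}.
On input a, block {s0,s4,s9,s10,s11} splits into {s0,s4} and {s9,s11} and {s10}.
Stable partition: {s1,s3} | {s0,s4} | {s7,s12} | {s6} | {s8} | {s2,s5} | {s9,s11} | {s10} — 8 equivalence classes.
s12 and s7 lie in the same block of the stable partition, so they are equivalent — no string distinguishes them.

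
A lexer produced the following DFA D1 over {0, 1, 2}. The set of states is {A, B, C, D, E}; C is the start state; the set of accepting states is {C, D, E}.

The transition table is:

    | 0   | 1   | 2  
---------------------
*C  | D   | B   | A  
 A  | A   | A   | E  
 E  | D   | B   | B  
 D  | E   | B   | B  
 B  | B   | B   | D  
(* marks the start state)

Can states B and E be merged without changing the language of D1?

Every state is reachable, so we keep all 5.
P0 = {C,D,E} | {A,B}.
The partition is now stable with 2 blocks: {C,D,E} | {A,B}.
B and E end up in different blocks, so they are distinguishable. For instance, the string 'ε' is accepted from only E.

No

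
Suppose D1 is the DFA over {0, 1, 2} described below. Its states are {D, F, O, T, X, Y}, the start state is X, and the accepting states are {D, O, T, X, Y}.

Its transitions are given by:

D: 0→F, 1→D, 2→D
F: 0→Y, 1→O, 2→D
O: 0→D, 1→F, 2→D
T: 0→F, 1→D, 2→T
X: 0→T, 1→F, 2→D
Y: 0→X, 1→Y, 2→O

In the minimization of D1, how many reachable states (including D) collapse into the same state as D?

2

Initial partition by acceptance: {D,O,T,X,Y} | {F}.
Refine {D,O,T,X,Y} on symbol 0: members go to different blocks, giving {O,X,Y} and {D,T}.
Refine {O,X,Y} on symbol 0: members go to different blocks, giving {O,X} and {Y}.
No further refinement is possible. Final partition (4 blocks): {O,X} | {F} | {D,T} | {Y}.
The equivalence class containing D is {D,T}, of size 2.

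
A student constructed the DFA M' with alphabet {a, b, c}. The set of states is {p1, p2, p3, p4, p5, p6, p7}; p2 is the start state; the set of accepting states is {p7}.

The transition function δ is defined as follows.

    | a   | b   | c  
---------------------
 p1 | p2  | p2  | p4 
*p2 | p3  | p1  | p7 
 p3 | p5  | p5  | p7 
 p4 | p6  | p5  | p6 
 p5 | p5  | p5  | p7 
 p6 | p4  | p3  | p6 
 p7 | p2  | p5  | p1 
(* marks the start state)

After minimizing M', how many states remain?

All states are reachable from the start state.
Start with accepting vs non-accepting: {p7} | {p1,p2,p3,p4,p5,p6}.
Refine {p1,p2,p3,p4,p5,p6} on symbol c: members go to different blocks, giving {p1,p4,p6} and {p2,p3,p5}.
On input a, block {p1,p4,p6} splits into {p4,p6} and {p1}.
Split {p2,p3,p5} by δ(·,b) → {p3,p5} and {p2}.
Stable partition: {p7} | {p4,p6} | {p3,p5} | {p1} | {p2} — 5 equivalence classes.

5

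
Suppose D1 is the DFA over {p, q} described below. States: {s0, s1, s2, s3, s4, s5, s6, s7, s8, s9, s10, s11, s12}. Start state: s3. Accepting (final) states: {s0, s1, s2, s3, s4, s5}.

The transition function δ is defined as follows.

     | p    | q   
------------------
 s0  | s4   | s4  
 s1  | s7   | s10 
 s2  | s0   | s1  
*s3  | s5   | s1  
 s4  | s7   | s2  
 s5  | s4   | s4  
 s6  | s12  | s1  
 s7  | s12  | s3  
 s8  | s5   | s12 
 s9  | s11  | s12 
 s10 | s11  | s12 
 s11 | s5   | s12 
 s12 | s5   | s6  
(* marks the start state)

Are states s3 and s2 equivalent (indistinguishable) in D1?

First remove the unreachable states {s8,s9}; 11 states remain.
P0 = {s0,s1,s2,s3,s4,s5} | {s6,s7,s10,s11,s12}.
Split {s0,s1,s2,s3,s4,s5} by δ(·,p) → {s0,s2,s3,s5} and {s1,s4}.
On input p, block {s0,s2,s3,s5} splits into {s0,s5} and {s2,s3}.
On input p, block {s6,s7,s10,s11,s12} splits into {s6,s7,s10} and {s11,s12}.
Refine {s6,s7,s10} on symbol q: members go to different blocks, giving {s6} and {s7} and {s10}.
On input q, block {s1,s4} splits into {s1} and {s4}.
On input q, block {s11,s12} splits into {s11} and {s12}.
No further refinement is possible. Final partition (9 blocks): {s0,s5} | {s6} | {s1} | {s2,s3} | {s11} | {s7} | {s10} | {s4} | {s12}.
s3 and s2 lie in the same block of the stable partition, so they are equivalent — no string distinguishes them.

Yes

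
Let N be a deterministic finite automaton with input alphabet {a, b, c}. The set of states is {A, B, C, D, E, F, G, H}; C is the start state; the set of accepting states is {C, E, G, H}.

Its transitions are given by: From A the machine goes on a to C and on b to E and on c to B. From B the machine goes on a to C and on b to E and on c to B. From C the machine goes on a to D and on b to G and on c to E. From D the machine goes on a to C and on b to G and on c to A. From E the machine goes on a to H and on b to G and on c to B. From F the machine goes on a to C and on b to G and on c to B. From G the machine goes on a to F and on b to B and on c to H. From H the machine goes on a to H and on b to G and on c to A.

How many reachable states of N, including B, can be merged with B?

Start with accepting vs non-accepting: {C,E,G,H} | {A,B,D,F}.
Refine {C,E,G,H} on symbol a: members go to different blocks, giving {C,G} and {E,H}.
Split {C,G} by δ(·,b) → {C} and {G}.
On input b, block {A,B,D,F} splits into {A,B} and {D,F}.
The partition is now stable with 5 blocks: {C} | {A,B} | {E,H} | {G} | {D,F}.
The equivalence class containing B is {A,B}, of size 2.

2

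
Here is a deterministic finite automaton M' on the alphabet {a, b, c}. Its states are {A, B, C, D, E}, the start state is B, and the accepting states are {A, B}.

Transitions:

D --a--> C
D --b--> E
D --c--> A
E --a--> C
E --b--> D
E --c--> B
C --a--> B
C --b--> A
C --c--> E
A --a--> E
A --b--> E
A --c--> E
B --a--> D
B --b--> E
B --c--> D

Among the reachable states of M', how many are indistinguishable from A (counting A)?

P0 = {A,B} | {C,D,E}.
On input a, block {C,D,E} splits into {D,E} and {C}.
No further refinement is possible. Final partition (3 blocks): {A,B} | {D,E} | {C}.
The equivalence class containing A is {A,B}, of size 2.

2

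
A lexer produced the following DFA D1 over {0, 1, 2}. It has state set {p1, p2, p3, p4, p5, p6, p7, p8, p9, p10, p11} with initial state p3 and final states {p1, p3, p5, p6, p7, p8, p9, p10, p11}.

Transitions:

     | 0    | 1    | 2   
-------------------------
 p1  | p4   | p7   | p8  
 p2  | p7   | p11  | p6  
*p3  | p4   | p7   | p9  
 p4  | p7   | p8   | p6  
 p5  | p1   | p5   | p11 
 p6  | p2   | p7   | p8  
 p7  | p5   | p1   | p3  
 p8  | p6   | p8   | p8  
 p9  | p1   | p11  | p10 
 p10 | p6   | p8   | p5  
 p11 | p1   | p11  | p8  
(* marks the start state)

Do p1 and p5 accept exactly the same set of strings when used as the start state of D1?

All states are reachable from the start state.
Start with accepting vs non-accepting: {p1,p3,p5,p6,p7,p8,p9,p10,p11} | {p2,p4}.
Split {p1,p3,p5,p6,p7,p8,p9,p10,p11} by δ(·,0) → {p5,p7,p8,p9,p10,p11} and {p1,p3,p6}.
Refine {p5,p7,p8,p9,p10,p11} on symbol 0: members go to different blocks, giving {p5,p8,p9,p10,p11} and {p7}.
Stable partition: {p5,p8,p9,p10,p11} | {p2,p4} | {p1,p3,p6} | {p7} — 4 equivalence classes.
p1 and p5 end up in different blocks, so they are distinguishable. For instance, the string '0' is accepted from only p5.

No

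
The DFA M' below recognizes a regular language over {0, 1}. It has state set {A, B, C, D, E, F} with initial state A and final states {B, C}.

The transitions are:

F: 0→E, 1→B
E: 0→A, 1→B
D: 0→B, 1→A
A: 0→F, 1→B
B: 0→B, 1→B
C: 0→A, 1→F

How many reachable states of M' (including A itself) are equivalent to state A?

3

Reachable states from the start: {A,B,E,F}. Unreachable: {C,D} — drop them.
Start with accepting vs non-accepting: {B} | {A,E,F}.
No further refinement is possible. Final partition (2 blocks): {B} | {A,E,F}.
The equivalence class containing A is {A,E,F}, of size 3.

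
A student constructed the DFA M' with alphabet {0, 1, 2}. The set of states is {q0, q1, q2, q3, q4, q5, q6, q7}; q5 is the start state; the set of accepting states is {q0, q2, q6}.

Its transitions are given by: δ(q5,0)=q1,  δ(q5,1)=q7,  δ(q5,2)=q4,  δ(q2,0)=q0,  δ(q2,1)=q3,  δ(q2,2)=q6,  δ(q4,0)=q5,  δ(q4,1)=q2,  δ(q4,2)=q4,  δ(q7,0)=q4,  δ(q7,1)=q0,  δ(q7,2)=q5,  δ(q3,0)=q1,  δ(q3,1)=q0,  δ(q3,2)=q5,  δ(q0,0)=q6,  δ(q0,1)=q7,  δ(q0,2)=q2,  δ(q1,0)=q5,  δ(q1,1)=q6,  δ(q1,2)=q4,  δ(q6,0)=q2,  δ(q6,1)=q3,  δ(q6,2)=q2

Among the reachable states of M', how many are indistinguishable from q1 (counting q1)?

All states are reachable from the start state.
P0 = {q0,q2,q6} | {q1,q3,q4,q5,q7}.
Refine {q1,q3,q4,q5,q7} on symbol 1: members go to different blocks, giving {q1,q3,q4,q7} and {q5}.
Split {q1,q3,q4,q7} by δ(·,0) → {q1,q4} and {q3,q7}.
No further refinement is possible. Final partition (4 blocks): {q0,q2,q6} | {q1,q4} | {q5} | {q3,q7}.
The equivalence class containing q1 is {q1,q4}, of size 2.

2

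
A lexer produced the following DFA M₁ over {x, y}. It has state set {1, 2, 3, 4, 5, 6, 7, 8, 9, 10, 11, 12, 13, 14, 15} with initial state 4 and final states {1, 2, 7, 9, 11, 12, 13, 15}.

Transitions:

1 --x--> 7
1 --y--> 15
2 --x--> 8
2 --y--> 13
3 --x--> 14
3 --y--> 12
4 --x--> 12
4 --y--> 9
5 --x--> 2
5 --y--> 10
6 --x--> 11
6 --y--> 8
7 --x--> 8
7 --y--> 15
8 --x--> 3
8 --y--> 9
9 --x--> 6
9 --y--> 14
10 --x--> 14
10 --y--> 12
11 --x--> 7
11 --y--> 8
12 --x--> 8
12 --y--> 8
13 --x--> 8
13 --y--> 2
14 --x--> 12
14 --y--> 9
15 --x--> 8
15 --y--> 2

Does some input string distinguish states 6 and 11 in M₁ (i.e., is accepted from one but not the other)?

Yes

First remove the unreachable states {1,5,10}; 12 states remain.
Initial partition by acceptance: {2,7,9,11,12,13,15} | {3,4,6,8,14}.
On input x, block {2,7,9,11,12,13,15} splits into {2,7,9,12,13,15} and {11}.
On input y, block {2,7,9,12,13,15} splits into {2,7,13,15} and {9,12}.
Refine {3,4,6,8,14} on symbol x: members go to different blocks, giving {3,8} and {4,14} and {6}.
Refine {3,8} on symbol x: members go to different blocks, giving {3} and {8}.
On input x, block {9,12} splits into {9} and {12}.
The partition is now stable with 8 blocks: {2,7,13,15} | {3} | {11} | {9} | {4,14} | {6} | {8} | {12}.
6 and 11 end up in different blocks, so they are distinguishable. For instance, the string 'ε' is accepted from only 11.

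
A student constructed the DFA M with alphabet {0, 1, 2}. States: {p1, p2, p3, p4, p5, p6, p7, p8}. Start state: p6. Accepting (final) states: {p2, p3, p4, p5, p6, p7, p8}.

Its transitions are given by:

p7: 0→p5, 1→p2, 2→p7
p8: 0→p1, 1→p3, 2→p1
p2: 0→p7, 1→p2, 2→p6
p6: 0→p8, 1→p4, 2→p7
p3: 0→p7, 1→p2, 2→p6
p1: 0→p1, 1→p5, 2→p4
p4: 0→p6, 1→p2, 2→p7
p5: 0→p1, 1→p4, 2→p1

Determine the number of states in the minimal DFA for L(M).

Every state is reachable, so we keep all 8.
Initial partition by acceptance: {p2,p3,p4,p5,p6,p7,p8} | {p1}.
Split {p2,p3,p4,p5,p6,p7,p8} by δ(·,0) → {p2,p3,p4,p6,p7} and {p5,p8}.
On input 0, block {p2,p3,p4,p6,p7} splits into {p2,p3,p4} and {p6,p7}.
Stable partition: {p2,p3,p4} | {p1} | {p5,p8} | {p6,p7} — 4 equivalence classes.

4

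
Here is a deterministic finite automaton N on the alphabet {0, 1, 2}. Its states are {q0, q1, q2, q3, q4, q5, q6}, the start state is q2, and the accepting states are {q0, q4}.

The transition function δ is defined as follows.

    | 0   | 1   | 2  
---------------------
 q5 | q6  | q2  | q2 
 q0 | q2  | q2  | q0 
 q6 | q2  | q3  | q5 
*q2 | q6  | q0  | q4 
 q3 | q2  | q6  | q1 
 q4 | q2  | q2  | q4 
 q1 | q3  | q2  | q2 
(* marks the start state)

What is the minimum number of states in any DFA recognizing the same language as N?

Every state is reachable, so we keep all 7.
P0 = {q0,q4} | {q1,q2,q3,q5,q6}.
On input 1, block {q1,q2,q3,q5,q6} splits into {q1,q3,q5,q6} and {q2}.
Refine {q1,q3,q5,q6} on symbol 0: members go to different blocks, giving {q1,q5} and {q3,q6}.
Stable partition: {q0,q4} | {q1,q5} | {q2} | {q3,q6} — 4 equivalence classes.

4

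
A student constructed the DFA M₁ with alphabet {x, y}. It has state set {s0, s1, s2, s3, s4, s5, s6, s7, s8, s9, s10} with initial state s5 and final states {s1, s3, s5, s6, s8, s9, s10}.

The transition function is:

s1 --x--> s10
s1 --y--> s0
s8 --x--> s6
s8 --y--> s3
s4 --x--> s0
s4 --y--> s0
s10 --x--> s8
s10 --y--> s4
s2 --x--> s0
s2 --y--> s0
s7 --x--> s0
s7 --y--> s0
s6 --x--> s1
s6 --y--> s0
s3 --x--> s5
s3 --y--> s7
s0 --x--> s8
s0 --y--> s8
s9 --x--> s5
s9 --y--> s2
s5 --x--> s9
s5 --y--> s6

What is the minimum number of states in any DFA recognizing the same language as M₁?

Every state is reachable, so we keep all 11.
Initial partition by acceptance: {s1,s3,s5,s6,s8,s9,s10} | {s0,s2,s4,s7}.
Refine {s1,s3,s5,s6,s8,s9,s10} on symbol y: members go to different blocks, giving {s1,s3,s6,s9,s10} and {s5,s8}.
On input x, block {s1,s3,s6,s9,s10} splits into {s3,s9,s10} and {s1,s6}.
On input x, block {s0,s2,s4,s7} splits into {s2,s4,s7} and {s0}.
On input x, block {s5,s8} splits into {s5} and {s8}.
Refine {s3,s9,s10} on symbol x: members go to different blocks, giving {s3,s9} and {s10}.
On input x, block {s1,s6} splits into {s1} and {s6}.
The partition is now stable with 8 blocks: {s3,s9} | {s2,s4,s7} | {s5} | {s1} | {s0} | {s8} | {s10} | {s6}.

8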